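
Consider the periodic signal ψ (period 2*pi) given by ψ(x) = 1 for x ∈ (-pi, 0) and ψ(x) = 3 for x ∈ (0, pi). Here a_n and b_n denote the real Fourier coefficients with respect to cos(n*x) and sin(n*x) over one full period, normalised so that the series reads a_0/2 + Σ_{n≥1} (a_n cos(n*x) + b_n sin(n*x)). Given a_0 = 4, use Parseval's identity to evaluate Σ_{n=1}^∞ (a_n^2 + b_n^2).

2

Parseval: a_0^2/2 + Σ_{n≥1} (a_n^2+b_n^2) = 1/pi ∫_{-pi}^{pi} ψ(x)^2 dx = 10.
Subtract a_0^2/2 = 8: Σ (a_n^2+b_n^2) = 2.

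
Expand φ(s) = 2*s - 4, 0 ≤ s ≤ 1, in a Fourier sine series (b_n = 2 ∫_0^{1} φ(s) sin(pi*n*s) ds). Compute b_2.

-2/pi

b_2 = 2 ∫_0^{1} (2*s - 4) sin(2*pi*s) ds.
Integrating by parts (boundary term plus one more integral), an antiderivative of (2*s - 4) sin(2*pi*s) is -s*cos(2*pi*s)/pi + sin(2*pi*s)/(2*pi**2) + 2*cos(2*pi*s)/pi; evaluating from 0 to 1: ∫_{0}^{1} (2*s - 4) sin(2*pi*s) ds = (1/pi) - (2/pi) = -1/pi.
Hence b_2 = 2·(-1/pi) = -2/pi.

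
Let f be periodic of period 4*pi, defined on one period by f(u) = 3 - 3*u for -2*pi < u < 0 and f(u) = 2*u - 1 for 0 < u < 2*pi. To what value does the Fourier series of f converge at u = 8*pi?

1

u = 8*pi differs from u = 0 by 2 full period(s), and the series is 4*pi-periodic.
At u = 0 the one-sided limits are f(0^-) = 3 and f(0^+) = -1.
By Dirichlet's theorem the series converges to their average, [(3) + (-1)]/2 = 1.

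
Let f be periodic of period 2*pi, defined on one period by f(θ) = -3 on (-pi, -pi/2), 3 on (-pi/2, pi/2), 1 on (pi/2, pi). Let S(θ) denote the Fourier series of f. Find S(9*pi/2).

θ = 9*pi/2 differs from θ = pi/2 by 2 full period(s), and the series is 2*pi-periodic.
At θ = pi/2 the one-sided limits are f(pi/2^-) = 3 and f(pi/2^+) = 1.
By Dirichlet's theorem the series converges to their average, [(3) + (1)]/2 = 2.

2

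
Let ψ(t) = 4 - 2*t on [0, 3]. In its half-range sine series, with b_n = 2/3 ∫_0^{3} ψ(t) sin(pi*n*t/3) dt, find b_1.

b_1 = 2/3 ∫_0^{3} (4 - 2*t) sin(pi*t/3) dt.
Integrating by parts (boundary term plus one more integral), an antiderivative of (4 - 2*t) sin(pi*t/3) is 6*t*cos(pi*t/3)/pi - 18*sin(pi*t/3)/pi**2 - 12*cos(pi*t/3)/pi; evaluating from 0 to 3: ∫_{0}^{3} (4 - 2*t) sin(pi*t/3) dt = (-6/pi) - (-12/pi) = 6/pi.
Hence b_1 = (2/3)·(6/pi) = 4/pi.

4/pi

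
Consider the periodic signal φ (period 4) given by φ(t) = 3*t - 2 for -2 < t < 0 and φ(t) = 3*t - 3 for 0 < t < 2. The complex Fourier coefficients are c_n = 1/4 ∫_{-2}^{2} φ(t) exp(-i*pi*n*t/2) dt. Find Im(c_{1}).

-5/pi

Since φ is real-valued, Im(c_{1}) = -1/4 ∫_{-2}^{2} φ(t) sin(pi*t/2) dt = -b_{1}/2.
Split the integral at the breakpoints.
Integrating by parts (boundary term plus one more integral), an antiderivative of (3*t - 2) sin(pi*t/2) is -6*t*cos(pi*t/2)/pi + 12*sin(pi*t/2)/pi**2 + 4*cos(pi*t/2)/pi; evaluating from -2 to 0: ∫_{-2}^{0} (3*t - 2) sin(pi*t/2) dt = (4/pi) - (-16/pi) = 20/pi.
Integrating by parts (boundary term plus one more integral), an antiderivative of (3*t - 3) sin(pi*t/2) is -6*t*cos(pi*t/2)/pi + 12*sin(pi*t/2)/pi**2 + 6*cos(pi*t/2)/pi; evaluating from 0 to 2: ∫_{0}^{2} (3*t - 3) sin(pi*t/2) dt = (6/pi) - (6/pi) = 0.
So ∫_{-2}^{2} φ(t) sin(pi*t/2) dt = 20/pi.
Hence Im(c_{1}) = (-1/4)·(20/pi) = -5/pi.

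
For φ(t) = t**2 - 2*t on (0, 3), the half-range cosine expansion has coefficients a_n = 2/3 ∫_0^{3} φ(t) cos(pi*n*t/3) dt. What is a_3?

a_3 = 2/3 ∫_0^{3} (t**2 - 2*t) cos(pi*t) dt.
Integrating by parts twice (tabular method), an antiderivative of (t**2 - 2*t) cos(pi*t) is t**2*sin(pi*t)/pi - 2*t*sin(pi*t)/pi + 2*t*cos(pi*t)/pi**2 - 2*sin(pi*t)/pi**3 - 2*cos(pi*t)/pi**2; evaluating from 0 to 3: ∫_{0}^{3} (t**2 - 2*t) cos(pi*t) dt = (-4/pi**2) - (-2/pi**2) = -2/pi**2.
Hence a_3 = (2/3)·(-2/pi**2) = -4/(3*pi**2).

-4/(3*pi**2)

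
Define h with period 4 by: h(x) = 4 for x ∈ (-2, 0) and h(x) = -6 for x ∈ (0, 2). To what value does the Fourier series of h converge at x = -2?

-1

At x = -2 the one-sided limits are h(-2^-) = -6 and h(-2^+) = 4.
By Dirichlet's theorem the series converges to their average, [(-6) + (4)]/2 = -1.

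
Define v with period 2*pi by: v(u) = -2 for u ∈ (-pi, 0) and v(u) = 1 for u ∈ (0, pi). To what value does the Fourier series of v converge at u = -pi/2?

-2

v is continuous at u = -pi/2 with value -2, so the series converges to -2 there.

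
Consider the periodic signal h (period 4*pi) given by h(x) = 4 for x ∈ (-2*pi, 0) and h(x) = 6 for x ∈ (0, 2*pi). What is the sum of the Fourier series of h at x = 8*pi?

x = 8*pi differs from x = 0 by 2 full period(s), and the series is 4*pi-periodic.
At x = 0 the one-sided limits are h(0^-) = 4 and h(0^+) = 6.
By Dirichlet's theorem the series converges to their average, [(4) + (6)]/2 = 5.

5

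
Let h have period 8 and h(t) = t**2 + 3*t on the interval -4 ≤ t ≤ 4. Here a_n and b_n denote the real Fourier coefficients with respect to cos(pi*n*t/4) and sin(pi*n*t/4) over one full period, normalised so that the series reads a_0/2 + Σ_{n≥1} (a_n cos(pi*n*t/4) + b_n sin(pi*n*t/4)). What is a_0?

a_0 = 1/4 ∫_{-4}^{4} h(t) dt = 1/4 · (128/3) = 32/3.

32/3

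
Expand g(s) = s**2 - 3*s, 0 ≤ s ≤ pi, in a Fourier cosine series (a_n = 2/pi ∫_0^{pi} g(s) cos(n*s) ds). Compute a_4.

1/4

a_4 = 2/pi ∫_0^{pi} (s**2 - 3*s) cos(4*s) ds.
Integrating by parts twice (tabular method), an antiderivative of (s**2 - 3*s) cos(4*s) is s**2*sin(4*s)/4 - 3*s*sin(4*s)/4 + s*cos(4*s)/8 - sin(4*s)/32 - 3*cos(4*s)/16; evaluating from 0 to pi: ∫_{0}^{pi} (s**2 - 3*s) cos(4*s) ds = (-3/16 + pi/8) - (-3/16) = pi/8.
Hence a_4 = (2/pi)·(pi/8) = 1/4.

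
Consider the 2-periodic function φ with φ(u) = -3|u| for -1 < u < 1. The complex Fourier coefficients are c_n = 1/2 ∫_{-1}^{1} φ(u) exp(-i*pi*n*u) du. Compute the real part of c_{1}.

6/pi**2

Since φ is real-valued, Re(c_{1}) = 1/2 ∫_{-1}^{1} φ(u) cos(pi*u) du = a_{1}/2.
φ is even and cos(pi*u) is even, so the integrand is even: ∫_{-1}^{1} φ(u) cos(pi*u) du = 2∫_0^{1} φ(u) cos(pi*u) du.
Integrating by parts (boundary term plus one more integral), an antiderivative of (-3*u) cos(pi*u) is -3*u*sin(pi*u)/pi - 3*cos(pi*u)/pi**2; evaluating from 0 to 1: ∫_{0}^{1} (-3*u) cos(pi*u) du = (3/pi**2) - (-3/pi**2) = 6/pi**2.
So ∫_{-1}^{1} φ(u) cos(pi*u) du = 12/pi**2.
Hence Re(c_{1}) = (1/2)·(12/pi**2) = 6/pi**2.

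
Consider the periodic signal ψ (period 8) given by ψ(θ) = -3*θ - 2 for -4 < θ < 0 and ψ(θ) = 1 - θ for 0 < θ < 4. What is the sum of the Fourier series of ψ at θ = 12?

7/2

θ = 12 differs from θ = 4 by 1 full period(s), and the series is 8-periodic.
At θ = 4 the one-sided limits are ψ(4^-) = -3 and ψ(4^+) = 10.
By Dirichlet's theorem the series converges to their average, [(-3) + (10)]/2 = 7/2.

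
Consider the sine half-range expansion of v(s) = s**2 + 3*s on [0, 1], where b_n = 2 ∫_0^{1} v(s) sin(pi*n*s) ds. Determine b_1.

-8/pi**3 + 8/pi

b_1 = 2 ∫_0^{1} (s**2 + 3*s) sin(pi*s) ds.
Integrating by parts twice (tabular method), an antiderivative of (s**2 + 3*s) sin(pi*s) is -s**2*cos(pi*s)/pi + 2*s*sin(pi*s)/pi**2 - 3*s*cos(pi*s)/pi + 3*sin(pi*s)/pi**2 + 2*cos(pi*s)/pi**3; evaluating from 0 to 1: ∫_{0}^{1} (s**2 + 3*s) sin(pi*s) ds = (-2/pi**3 + 4/pi) - (2/pi**3) = -4/pi**3 + 4/pi.
Hence b_1 = 2·(-4/pi**3 + 4/pi) = -8/pi**3 + 8/pi.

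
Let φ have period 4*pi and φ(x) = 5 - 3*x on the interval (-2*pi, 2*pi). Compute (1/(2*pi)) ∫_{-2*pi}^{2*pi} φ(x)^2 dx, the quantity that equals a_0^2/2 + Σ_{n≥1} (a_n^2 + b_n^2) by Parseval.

(1/(2*pi)) ∫_{-2*pi}^{2*pi} φ(x)^2 dx = (1/(2*pi)) · (100*pi + 48*pi**3) = 50 + 24*pi**2.

50 + 24*pi**2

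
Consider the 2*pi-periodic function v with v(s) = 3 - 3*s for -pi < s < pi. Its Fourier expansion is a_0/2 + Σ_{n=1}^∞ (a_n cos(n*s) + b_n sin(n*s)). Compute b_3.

b_3 = 1/pi ∫_{-pi}^{pi} v(s) sin(3*s) ds.
Integrating by parts (boundary term plus one more integral), an antiderivative of (3 - 3*s) sin(3*s) is s*cos(3*s) - sin(3*s)/3 - cos(3*s); evaluating from -pi to pi: ∫_{-pi}^{pi} (3 - 3*s) sin(3*s) ds = (1 - pi) - (1 + pi) = -2*pi.
Hence b_3 = (1/pi)·(-2*pi) = -2.

-2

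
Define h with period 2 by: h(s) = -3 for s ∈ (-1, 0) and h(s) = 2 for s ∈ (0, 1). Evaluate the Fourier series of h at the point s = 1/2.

2

h is continuous at s = 1/2 with value 2, so the series converges to 2 there.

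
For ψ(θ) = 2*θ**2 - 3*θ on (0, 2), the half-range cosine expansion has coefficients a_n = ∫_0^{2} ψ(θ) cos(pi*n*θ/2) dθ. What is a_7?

a_7 = ∫_0^{2} (2*θ**2 - 3*θ) cos(7*pi*θ/2) dθ.
Integrating by parts twice (tabular method), an antiderivative of (2*θ**2 - 3*θ) cos(7*pi*θ/2) is 4*θ**2*sin(7*pi*θ/2)/(7*pi) - 6*θ*sin(7*pi*θ/2)/(7*pi) + 16*θ*cos(7*pi*θ/2)/(49*pi**2) - 32*sin(7*pi*θ/2)/(343*pi**3) - 12*cos(7*pi*θ/2)/(49*pi**2); evaluating from 0 to 2: ∫_{0}^{2} (2*θ**2 - 3*θ) cos(7*pi*θ/2) dθ = (-20/(49*pi**2)) - (-12/(49*pi**2)) = -8/(49*pi**2).
Hence a_7 = -8/(49*pi**2).

-8/(49*pi**2)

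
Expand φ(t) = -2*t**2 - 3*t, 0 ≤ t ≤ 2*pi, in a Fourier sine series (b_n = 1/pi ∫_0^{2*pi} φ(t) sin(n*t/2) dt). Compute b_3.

-16*pi/3 - 4 + 64/(27*pi)

b_3 = 1/pi ∫_0^{2*pi} (-2*t**2 - 3*t) sin(3*t/2) dt.
Integrating by parts twice (tabular method), an antiderivative of (-2*t**2 - 3*t) sin(3*t/2) is 4*t**2*cos(3*t/2)/3 - 16*t*sin(3*t/2)/9 + 2*t*cos(3*t/2) - 4*sin(3*t/2)/3 - 32*cos(3*t/2)/27; evaluating from 0 to 2*pi: ∫_{0}^{2*pi} (-2*t**2 - 3*t) sin(3*t/2) dt = (-16*pi**2/3 - 4*pi + 32/27) - (-32/27) = -16*pi**2/3 - 4*pi + 64/27.
Hence b_3 = (1/pi)·(-16*pi**2/3 - 4*pi + 64/27) = -16*pi/3 - 4 + 64/(27*pi).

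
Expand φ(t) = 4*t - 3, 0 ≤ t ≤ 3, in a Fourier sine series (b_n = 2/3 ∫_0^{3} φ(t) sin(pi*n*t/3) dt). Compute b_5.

b_5 = 2/3 ∫_0^{3} (4*t - 3) sin(5*pi*t/3) dt.
Integrating by parts (boundary term plus one more integral), an antiderivative of (4*t - 3) sin(5*pi*t/3) is -12*t*cos(5*pi*t/3)/(5*pi) + 36*sin(5*pi*t/3)/(25*pi**2) + 9*cos(5*pi*t/3)/(5*pi); evaluating from 0 to 3: ∫_{0}^{3} (4*t - 3) sin(5*pi*t/3) dt = (27/(5*pi)) - (9/(5*pi)) = 18/(5*pi).
Hence b_5 = (2/3)·(18/(5*pi)) = 12/(5*pi).

12/(5*pi)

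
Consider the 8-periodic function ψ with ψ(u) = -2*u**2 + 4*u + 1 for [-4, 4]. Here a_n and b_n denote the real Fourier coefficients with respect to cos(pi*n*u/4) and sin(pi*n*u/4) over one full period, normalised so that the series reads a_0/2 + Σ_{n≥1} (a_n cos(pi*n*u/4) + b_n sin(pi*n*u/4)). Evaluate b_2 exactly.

-16/pi

b_2 = 1/4 ∫_{-4}^{4} ψ(u) sin(pi*u/2) du.
Integrating by parts twice (tabular method), an antiderivative of (-2*u**2 + 4*u + 1) sin(pi*u/2) is 4*u**2*cos(pi*u/2)/pi - 16*u*sin(pi*u/2)/pi**2 - 8*u*cos(pi*u/2)/pi + 16*sin(pi*u/2)/pi**2 - 32*cos(pi*u/2)/pi**3 - 2*cos(pi*u/2)/pi; evaluating from -4 to 4: ∫_{-4}^{4} (-2*u**2 + 4*u + 1) sin(pi*u/2) du = (-32/pi**3 + 30/pi) - (-32/pi**3 + 94/pi) = -64/pi.
Hence b_2 = (1/4)·(-64/pi) = -16/pi.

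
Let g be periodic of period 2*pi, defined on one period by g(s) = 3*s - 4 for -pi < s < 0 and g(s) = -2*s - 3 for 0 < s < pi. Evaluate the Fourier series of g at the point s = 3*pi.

-5*pi/2 - 7/2

s = 3*pi differs from s = -pi by 2 full period(s), and the series is 2*pi-periodic.
At s = -pi the one-sided limits are g(-pi^-) = -2*pi - 3 and g(-pi^+) = -3*pi - 4.
By Dirichlet's theorem the series converges to their average, [(-2*pi - 3) + (-3*pi - 4)]/2 = -5*pi/2 - 7/2.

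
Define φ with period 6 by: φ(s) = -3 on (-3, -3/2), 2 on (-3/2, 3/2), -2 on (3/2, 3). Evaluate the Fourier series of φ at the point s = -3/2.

-1/2

At s = -3/2 the one-sided limits are φ(-3/2^-) = -3 and φ(-3/2^+) = 2.
By Dirichlet's theorem the series converges to their average, [(-3) + (2)]/2 = -1/2.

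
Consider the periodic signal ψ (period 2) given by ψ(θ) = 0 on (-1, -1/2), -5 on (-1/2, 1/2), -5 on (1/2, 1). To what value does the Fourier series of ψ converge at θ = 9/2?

-5

θ = 9/2 differs from θ = 1/2 by 2 full period(s), and the series is 2-periodic.
ψ is continuous at θ = 1/2 with value -5, so the series converges to -5 there.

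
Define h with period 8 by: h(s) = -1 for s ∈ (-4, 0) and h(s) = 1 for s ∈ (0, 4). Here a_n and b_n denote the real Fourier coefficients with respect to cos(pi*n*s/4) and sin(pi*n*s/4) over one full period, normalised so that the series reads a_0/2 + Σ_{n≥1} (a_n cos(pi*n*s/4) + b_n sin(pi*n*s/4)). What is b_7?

b_7 = 1/4 ∫_{-4}^{4} h(s) sin(7*pi*s/4) ds.
h is odd and sin(7*pi*s/4) is odd, so the integrand is even and b_7 = 1/2 ∫_0^{4} h(s) sin(7*pi*s/4) ds.
Directly, an antiderivative of (1) sin(7*pi*s/4) is -4*cos(7*pi*s/4)/(7*pi); evaluating from 0 to 4: ∫_{0}^{4} (1) sin(7*pi*s/4) ds = (4/(7*pi)) - (-4/(7*pi)) = 8/(7*pi).
Hence b_7 = (1/2)·(8/(7*pi)) = 4/(7*pi).

4/(7*pi)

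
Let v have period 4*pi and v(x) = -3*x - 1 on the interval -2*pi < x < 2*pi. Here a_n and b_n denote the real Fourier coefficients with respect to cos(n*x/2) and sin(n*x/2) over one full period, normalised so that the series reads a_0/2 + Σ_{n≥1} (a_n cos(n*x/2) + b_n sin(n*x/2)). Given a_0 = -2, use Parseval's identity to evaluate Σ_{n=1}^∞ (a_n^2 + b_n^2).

24*pi**2

Parseval: a_0^2/2 + Σ_{n≥1} (a_n^2+b_n^2) = (1/(2*pi)) ∫_{-2*pi}^{2*pi} v(x)^2 dx = 2 + 24*pi**2.
Subtract a_0^2/2 = 2: Σ (a_n^2+b_n^2) = 24*pi**2.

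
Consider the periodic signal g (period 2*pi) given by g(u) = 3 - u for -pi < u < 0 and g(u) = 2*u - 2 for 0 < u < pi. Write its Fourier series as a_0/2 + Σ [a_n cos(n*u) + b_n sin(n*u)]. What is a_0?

1 + 3*pi/2

a_0 = 1/pi ∫_{-pi}^{pi} g(u) du = 1/pi · (pi*(2 + 3*pi)/2) = 1 + 3*pi/2.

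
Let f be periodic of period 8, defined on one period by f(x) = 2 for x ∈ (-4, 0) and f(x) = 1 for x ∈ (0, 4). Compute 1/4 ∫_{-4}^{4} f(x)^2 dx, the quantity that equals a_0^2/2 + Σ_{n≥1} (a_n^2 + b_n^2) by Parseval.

1/4 ∫_{-4}^{4} f(x)^2 dx = 1/4 · (20) = 5.

5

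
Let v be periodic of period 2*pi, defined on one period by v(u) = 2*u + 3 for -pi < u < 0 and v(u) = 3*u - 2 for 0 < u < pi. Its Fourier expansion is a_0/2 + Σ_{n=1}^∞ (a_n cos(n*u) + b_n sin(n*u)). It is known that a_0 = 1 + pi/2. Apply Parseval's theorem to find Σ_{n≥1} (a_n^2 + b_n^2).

Parseval: a_0^2/2 + Σ_{n≥1} (a_n^2+b_n^2) = 1/pi ∫_{-pi}^{pi} v(u)^2 du = -12*pi + 13 + 13*pi**2/3.
Subtract a_0^2/2 = (2 + pi)**2/8: Σ (a_n^2+b_n^2) = -25*pi/2 + 25/2 + 101*pi**2/24.

-25*pi/2 + 25/2 + 101*pi**2/24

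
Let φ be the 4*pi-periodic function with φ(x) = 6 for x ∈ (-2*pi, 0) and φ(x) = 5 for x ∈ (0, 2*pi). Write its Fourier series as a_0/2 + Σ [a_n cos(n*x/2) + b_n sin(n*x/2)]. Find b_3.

-2/(3*pi)

b_3 = (1/(2*pi)) ∫_{-2*pi}^{2*pi} φ(x) sin(3*x/2) dx.
Split the integral at the breakpoints.
Directly, an antiderivative of (6) sin(3*x/2) is -4*cos(3*x/2); evaluating from -2*pi to 0: ∫_{-2*pi}^{0} (6) sin(3*x/2) dx = (-4) - (4) = -8.
Directly, an antiderivative of (5) sin(3*x/2) is -10*cos(3*x/2)/3; evaluating from 0 to 2*pi: ∫_{0}^{2*pi} (5) sin(3*x/2) dx = (10/3) - (-10/3) = 20/3.
Summing the pieces and multiplying by (1/(2*pi)) gives b_3 = -2/(3*pi).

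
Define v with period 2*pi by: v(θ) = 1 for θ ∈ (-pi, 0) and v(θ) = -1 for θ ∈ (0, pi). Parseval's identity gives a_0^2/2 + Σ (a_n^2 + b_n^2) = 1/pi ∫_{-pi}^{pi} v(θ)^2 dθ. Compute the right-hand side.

1/pi ∫_{-pi}^{pi} v(θ)^2 dθ = 1/pi · (2*pi) = 2.

2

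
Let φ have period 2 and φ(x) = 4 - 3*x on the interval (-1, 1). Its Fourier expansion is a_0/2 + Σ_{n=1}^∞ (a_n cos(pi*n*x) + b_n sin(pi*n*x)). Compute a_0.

8

a_0 = ∫_{-1}^{1} φ(x) dx = 8.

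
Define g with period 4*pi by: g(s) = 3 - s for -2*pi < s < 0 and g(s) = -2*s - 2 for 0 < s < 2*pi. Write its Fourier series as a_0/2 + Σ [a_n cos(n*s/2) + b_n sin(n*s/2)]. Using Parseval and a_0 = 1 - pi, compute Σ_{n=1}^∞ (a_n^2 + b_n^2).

Parseval: a_0^2/2 + Σ_{n≥1} (a_n^2+b_n^2) = (1/(2*pi)) ∫_{-2*pi}^{2*pi} g(s)^2 ds = 13 + 14*pi + 20*pi**2/3.
Subtract a_0^2/2 = (1 - pi)**2/2: Σ (a_n^2+b_n^2) = 25/2 + 15*pi + 37*pi**2/6.

25/2 + 15*pi + 37*pi**2/6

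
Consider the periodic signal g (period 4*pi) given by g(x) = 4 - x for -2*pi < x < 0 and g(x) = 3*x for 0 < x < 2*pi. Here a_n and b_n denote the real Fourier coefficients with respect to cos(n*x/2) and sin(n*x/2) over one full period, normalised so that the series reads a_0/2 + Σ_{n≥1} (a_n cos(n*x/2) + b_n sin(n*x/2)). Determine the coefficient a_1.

-16/pi

a_1 = (1/(2*pi)) ∫_{-2*pi}^{2*pi} g(x) cos(x/2) dx.
Split the integral at the breakpoints.
Integrating by parts (boundary term plus one more integral), an antiderivative of (4 - x) cos(x/2) is -2*x*sin(x/2) + 8*sin(x/2) - 4*cos(x/2); evaluating from -2*pi to 0: ∫_{-2*pi}^{0} (4 - x) cos(x/2) dx = (-4) - (4) = -8.
Integrating by parts (boundary term plus one more integral), an antiderivative of (3*x) cos(x/2) is 6*x*sin(x/2) + 12*cos(x/2); evaluating from 0 to 2*pi: ∫_{0}^{2*pi} (3*x) cos(x/2) dx = (-12) - (12) = -24.
Summing the pieces and multiplying by (1/(2*pi)) gives a_1 = -16/pi.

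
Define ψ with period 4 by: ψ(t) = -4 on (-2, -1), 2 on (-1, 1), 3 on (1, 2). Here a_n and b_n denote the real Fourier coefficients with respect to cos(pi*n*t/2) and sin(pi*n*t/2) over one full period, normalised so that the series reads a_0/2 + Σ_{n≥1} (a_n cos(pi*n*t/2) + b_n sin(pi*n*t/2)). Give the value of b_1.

b_1 = 1/2 ∫_{-2}^{2} ψ(t) sin(pi*t/2) dt.
Split the integral at the breakpoints.
Directly, an antiderivative of (-4) sin(pi*t/2) is 8*cos(pi*t/2)/pi; evaluating from -2 to -1: ∫_{-2}^{-1} (-4) sin(pi*t/2) dt = (0) - (-8/pi) = 8/pi.
Directly, an antiderivative of (2) sin(pi*t/2) is -4*cos(pi*t/2)/pi; evaluating from -1 to 1: ∫_{-1}^{1} (2) sin(pi*t/2) dt = (0) - (0) = 0.
Directly, an antiderivative of (3) sin(pi*t/2) is -6*cos(pi*t/2)/pi; evaluating from 1 to 2: ∫_{1}^{2} (3) sin(pi*t/2) dt = (6/pi) - (0) = 6/pi.
Summing the pieces and multiplying by (1/2) gives b_1 = 7/pi.

7/pi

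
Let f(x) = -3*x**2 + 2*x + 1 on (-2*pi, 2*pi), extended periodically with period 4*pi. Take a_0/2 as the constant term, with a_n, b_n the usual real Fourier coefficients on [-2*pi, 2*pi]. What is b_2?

b_2 = (1/(2*pi)) ∫_{-2*pi}^{2*pi} f(x) sin(x) dx.
Integrating by parts twice (tabular method), an antiderivative of (-3*x**2 + 2*x + 1) sin(x) is 3*x**2*cos(x) - 6*x*sin(x) - 2*x*cos(x) + 2*sin(x) - 7*cos(x); evaluating from -2*pi to 2*pi: ∫_{-2*pi}^{2*pi} (-3*x**2 + 2*x + 1) sin(x) dx = (-4*pi - 7 + 12*pi**2) - (-7 + 4*pi + 12*pi**2) = -8*pi.
Hence b_2 = (1/(2*pi))·(-8*pi) = -4.

-4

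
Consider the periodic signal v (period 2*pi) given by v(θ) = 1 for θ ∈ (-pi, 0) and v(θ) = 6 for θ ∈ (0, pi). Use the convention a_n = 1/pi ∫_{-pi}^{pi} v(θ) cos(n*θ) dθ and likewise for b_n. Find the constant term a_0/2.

7/2

a_0 = 1/pi ∫_{-pi}^{pi} v(θ) dθ = 1/pi · (7*pi) = 7.
So the constant term a_0/2 = 7/2.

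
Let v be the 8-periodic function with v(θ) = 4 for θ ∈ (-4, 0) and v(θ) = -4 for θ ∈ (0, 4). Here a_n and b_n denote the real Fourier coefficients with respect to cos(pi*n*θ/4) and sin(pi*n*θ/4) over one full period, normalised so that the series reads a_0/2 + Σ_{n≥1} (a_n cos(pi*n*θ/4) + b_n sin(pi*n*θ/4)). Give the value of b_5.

b_5 = 1/4 ∫_{-4}^{4} v(θ) sin(5*pi*θ/4) dθ.
v is odd and sin(5*pi*θ/4) is odd, so the integrand is even and b_5 = 1/2 ∫_0^{4} v(θ) sin(5*pi*θ/4) dθ.
Directly, an antiderivative of (-4) sin(5*pi*θ/4) is 16*cos(5*pi*θ/4)/(5*pi); evaluating from 0 to 4: ∫_{0}^{4} (-4) sin(5*pi*θ/4) dθ = (-16/(5*pi)) - (16/(5*pi)) = -32/(5*pi).
Hence b_5 = (1/2)·(-32/(5*pi)) = -16/(5*pi).

-16/(5*pi)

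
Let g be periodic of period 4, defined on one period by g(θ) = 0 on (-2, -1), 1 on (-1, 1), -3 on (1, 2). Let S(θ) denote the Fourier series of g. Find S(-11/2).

θ = -11/2 differs from θ = -3/2 by -1 full period(s), and the series is 4-periodic.
g is continuous at θ = -3/2 with value 0, so the series converges to 0 there.

0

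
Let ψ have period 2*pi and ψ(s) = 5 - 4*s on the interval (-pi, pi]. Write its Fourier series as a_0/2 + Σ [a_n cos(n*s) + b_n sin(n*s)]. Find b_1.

-8

b_1 = 1/pi ∫_{-pi}^{pi} ψ(s) sin(s) ds.
Integrating by parts (boundary term plus one more integral), an antiderivative of (5 - 4*s) sin(s) is 4*s*cos(s) - 4*sin(s) - 5*cos(s); evaluating from -pi to pi: ∫_{-pi}^{pi} (5 - 4*s) sin(s) ds = (5 - 4*pi) - (5 + 4*pi) = -8*pi.
Hence b_1 = (1/pi)·(-8*pi) = -8.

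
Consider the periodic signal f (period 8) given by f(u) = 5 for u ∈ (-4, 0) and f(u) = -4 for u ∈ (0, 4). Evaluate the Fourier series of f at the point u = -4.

1/2

u = -4 differs from u = 4 by -1 full period(s), and the series is 8-periodic.
At u = 4 the one-sided limits are f(4^-) = -4 and f(4^+) = 5.
By Dirichlet's theorem the series converges to their average, [(-4) + (5)]/2 = 1/2.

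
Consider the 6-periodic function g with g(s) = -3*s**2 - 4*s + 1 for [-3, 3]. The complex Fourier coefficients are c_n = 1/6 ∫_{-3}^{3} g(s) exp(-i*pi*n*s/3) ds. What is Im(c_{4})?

-3/pi

Since g is real-valued, Im(c_{4}) = -1/6 ∫_{-3}^{3} g(s) sin(4*pi*s/3) ds = -b_{4}/2.
Integrating by parts twice (tabular method), an antiderivative of (-3*s**2 - 4*s + 1) sin(4*pi*s/3) is 9*s**2*cos(4*pi*s/3)/(4*pi) - 27*s*sin(4*pi*s/3)/(8*pi**2) + 3*s*cos(4*pi*s/3)/pi - 9*sin(4*pi*s/3)/(4*pi**2) - 3*cos(4*pi*s/3)/(4*pi) - 81*cos(4*pi*s/3)/(32*pi**3); evaluating from -3 to 3: ∫_{-3}^{3} (-3*s**2 - 4*s + 1) sin(4*pi*s/3) ds = (3*(-27 + 304*pi**2)/(32*pi**3)) - (3*(-27 + 112*pi**2)/(32*pi**3)) = 18/pi.
Hence Im(c_{4}) = (-1/6)·(18/pi) = -3/pi.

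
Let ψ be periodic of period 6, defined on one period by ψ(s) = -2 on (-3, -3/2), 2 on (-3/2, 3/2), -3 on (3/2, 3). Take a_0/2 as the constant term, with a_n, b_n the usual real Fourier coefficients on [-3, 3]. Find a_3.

a_3 = 1/3 ∫_{-3}^{3} ψ(s) cos(pi*s) ds.
Split the integral at the breakpoints.
Directly, an antiderivative of (-2) cos(pi*s) is -2*sin(pi*s)/pi; evaluating from -3 to -3/2: ∫_{-3}^{-3/2} (-2) cos(pi*s) ds = (-2/pi) - (0) = -2/pi.
Directly, an antiderivative of (2) cos(pi*s) is 2*sin(pi*s)/pi; evaluating from -3/2 to 3/2: ∫_{-3/2}^{3/2} (2) cos(pi*s) ds = (-2/pi) - (2/pi) = -4/pi.
Directly, an antiderivative of (-3) cos(pi*s) is -3*sin(pi*s)/pi; evaluating from 3/2 to 3: ∫_{3/2}^{3} (-3) cos(pi*s) ds = (0) - (3/pi) = -3/pi.
Summing the pieces and multiplying by (1/3) gives a_3 = -3/pi.

-3/pi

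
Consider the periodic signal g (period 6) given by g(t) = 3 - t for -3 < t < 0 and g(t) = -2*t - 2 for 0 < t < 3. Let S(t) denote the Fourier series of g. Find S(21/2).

t = 21/2 differs from t = -3/2 by 2 full period(s), and the series is 6-periodic.
g is continuous at t = -3/2 with value 9/2, so the series converges to 9/2 there.

9/2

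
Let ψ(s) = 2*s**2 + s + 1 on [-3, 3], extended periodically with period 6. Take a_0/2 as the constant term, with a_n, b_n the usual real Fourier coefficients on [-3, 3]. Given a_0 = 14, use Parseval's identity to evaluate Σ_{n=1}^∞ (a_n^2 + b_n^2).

318/5

Parseval: a_0^2/2 + Σ_{n≥1} (a_n^2+b_n^2) = 1/3 ∫_{-3}^{3} ψ(s)^2 ds = 808/5.
Subtract a_0^2/2 = 98: Σ (a_n^2+b_n^2) = 318/5.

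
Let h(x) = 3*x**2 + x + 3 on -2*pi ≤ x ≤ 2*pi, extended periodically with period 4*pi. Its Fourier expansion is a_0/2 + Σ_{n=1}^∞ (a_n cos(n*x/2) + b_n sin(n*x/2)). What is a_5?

a_5 = (1/(2*pi)) ∫_{-2*pi}^{2*pi} h(x) cos(5*x/2) dx.
Integrating by parts twice (tabular method), an antiderivative of (3*x**2 + x + 3) cos(5*x/2) is 6*x**2*sin(5*x/2)/5 + 2*x*sin(5*x/2)/5 + 24*x*cos(5*x/2)/25 + 102*sin(5*x/2)/125 + 4*cos(5*x/2)/25; evaluating from -2*pi to 2*pi: ∫_{-2*pi}^{2*pi} (3*x**2 + x + 3) cos(5*x/2) dx = (-48*pi/25 - 4/25) - (-4/25 + 48*pi/25) = -96*pi/25.
Hence a_5 = (1/(2*pi))·(-96*pi/25) = -48/25.

-48/25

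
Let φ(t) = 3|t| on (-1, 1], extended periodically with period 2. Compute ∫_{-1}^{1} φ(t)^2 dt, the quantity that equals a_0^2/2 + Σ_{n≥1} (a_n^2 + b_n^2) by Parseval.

6

∫_{-1}^{1} φ(t)^2 dt = 6.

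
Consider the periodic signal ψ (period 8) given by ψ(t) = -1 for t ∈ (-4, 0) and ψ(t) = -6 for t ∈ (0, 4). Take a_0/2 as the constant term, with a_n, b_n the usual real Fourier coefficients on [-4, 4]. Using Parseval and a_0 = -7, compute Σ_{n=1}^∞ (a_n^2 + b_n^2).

Parseval: a_0^2/2 + Σ_{n≥1} (a_n^2+b_n^2) = 1/4 ∫_{-4}^{4} ψ(t)^2 dt = 37.
Subtract a_0^2/2 = 49/2: Σ (a_n^2+b_n^2) = 25/2.

25/2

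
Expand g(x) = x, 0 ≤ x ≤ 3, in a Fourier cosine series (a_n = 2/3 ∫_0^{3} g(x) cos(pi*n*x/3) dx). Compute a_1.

-12/pi**2

a_1 = 2/3 ∫_0^{3} (x) cos(pi*x/3) dx.
Integrating by parts (boundary term plus one more integral), an antiderivative of (x) cos(pi*x/3) is 3*x*sin(pi*x/3)/pi + 9*cos(pi*x/3)/pi**2; evaluating from 0 to 3: ∫_{0}^{3} (x) cos(pi*x/3) dx = (-9/pi**2) - (9/pi**2) = -18/pi**2.
Hence a_1 = (2/3)·(-18/pi**2) = -12/pi**2.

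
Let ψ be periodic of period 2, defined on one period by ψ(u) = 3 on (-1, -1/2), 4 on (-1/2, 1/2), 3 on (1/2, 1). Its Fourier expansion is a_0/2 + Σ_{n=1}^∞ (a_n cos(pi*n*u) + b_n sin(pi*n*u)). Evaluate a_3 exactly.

a_3 = ∫_{-1}^{1} ψ(u) cos(3*pi*u) du.
ψ is even and cos(3*pi*u) is even, so the integrand is even and a_3 = 2 ∫_0^{1} ψ(u) cos(3*pi*u) du.
Split the integral at the breakpoints.
Directly, an antiderivative of (4) cos(3*pi*u) is 4*sin(3*pi*u)/(3*pi); evaluating from 0 to 1/2: ∫_{0}^{1/2} (4) cos(3*pi*u) du = (-4/(3*pi)) - (0) = -4/(3*pi).
Directly, an antiderivative of (3) cos(3*pi*u) is sin(3*pi*u)/pi; evaluating from 1/2 to 1: ∫_{1/2}^{1} (3) cos(3*pi*u) du = (0) - (-1/pi) = 1/pi.
Summing the pieces and multiplying by 2 gives a_3 = -2/(3*pi).

-2/(3*pi)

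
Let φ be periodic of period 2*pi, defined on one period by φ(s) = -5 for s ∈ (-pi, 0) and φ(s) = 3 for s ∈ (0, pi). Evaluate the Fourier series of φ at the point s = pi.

-1

s = pi differs from s = -pi by 1 full period(s), and the series is 2*pi-periodic.
At s = -pi the one-sided limits are φ(-pi^-) = 3 and φ(-pi^+) = -5.
By Dirichlet's theorem the series converges to their average, [(3) + (-5)]/2 = -1.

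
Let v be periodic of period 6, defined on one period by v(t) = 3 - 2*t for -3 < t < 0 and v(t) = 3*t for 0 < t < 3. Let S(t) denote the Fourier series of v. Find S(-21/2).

9/2

t = -21/2 differs from t = 3/2 by -2 full period(s), and the series is 6-periodic.
v is continuous at t = 3/2 with value 9/2, so the series converges to 9/2 there.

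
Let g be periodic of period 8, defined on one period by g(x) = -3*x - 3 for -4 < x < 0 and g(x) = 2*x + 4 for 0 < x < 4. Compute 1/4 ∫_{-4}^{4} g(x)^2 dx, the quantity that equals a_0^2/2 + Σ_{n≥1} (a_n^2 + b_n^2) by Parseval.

1/4 ∫_{-4}^{4} g(x)^2 dx = 1/4 · (1084/3) = 271/3.

271/3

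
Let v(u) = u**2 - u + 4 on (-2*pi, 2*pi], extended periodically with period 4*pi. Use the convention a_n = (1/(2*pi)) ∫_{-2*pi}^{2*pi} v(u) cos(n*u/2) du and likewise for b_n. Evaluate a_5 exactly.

-16/25

a_5 = (1/(2*pi)) ∫_{-2*pi}^{2*pi} v(u) cos(5*u/2) du.
Integrating by parts twice (tabular method), an antiderivative of (u**2 - u + 4) cos(5*u/2) is 2*u**2*sin(5*u/2)/5 - 2*u*sin(5*u/2)/5 + 8*u*cos(5*u/2)/25 + 184*sin(5*u/2)/125 - 4*cos(5*u/2)/25; evaluating from -2*pi to 2*pi: ∫_{-2*pi}^{2*pi} (u**2 - u + 4) cos(5*u/2) du = (4/25 - 16*pi/25) - (4/25 + 16*pi/25) = -32*pi/25.
Hence a_5 = (1/(2*pi))·(-32*pi/25) = -16/25.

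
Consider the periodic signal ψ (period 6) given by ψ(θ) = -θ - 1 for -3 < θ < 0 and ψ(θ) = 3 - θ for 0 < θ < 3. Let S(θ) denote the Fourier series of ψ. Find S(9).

θ = 9 differs from θ = 3 by 1 full period(s), and the series is 6-periodic.
At θ = 3 the one-sided limits are ψ(3^-) = 0 and ψ(3^+) = 2.
By Dirichlet's theorem the series converges to their average, [(0) + (2)]/2 = 1.

1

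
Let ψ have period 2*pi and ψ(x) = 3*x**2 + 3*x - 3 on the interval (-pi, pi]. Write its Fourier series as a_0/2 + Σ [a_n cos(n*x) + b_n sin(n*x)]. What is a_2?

a_2 = 1/pi ∫_{-pi}^{pi} ψ(x) cos(2*x) dx.
Integrating by parts twice (tabular method), an antiderivative of (3*x**2 + 3*x - 3) cos(2*x) is 3*x**2*sin(2*x)/2 + 3*x*sin(2*x)/2 + 3*x*cos(2*x)/2 - 9*sin(2*x)/4 + 3*cos(2*x)/4; evaluating from -pi to pi: ∫_{-pi}^{pi} (3*x**2 + 3*x - 3) cos(2*x) dx = (3/4 + 3*pi/2) - (3/4 - 3*pi/2) = 3*pi.
Hence a_2 = (1/pi)·(3*pi) = 3.

3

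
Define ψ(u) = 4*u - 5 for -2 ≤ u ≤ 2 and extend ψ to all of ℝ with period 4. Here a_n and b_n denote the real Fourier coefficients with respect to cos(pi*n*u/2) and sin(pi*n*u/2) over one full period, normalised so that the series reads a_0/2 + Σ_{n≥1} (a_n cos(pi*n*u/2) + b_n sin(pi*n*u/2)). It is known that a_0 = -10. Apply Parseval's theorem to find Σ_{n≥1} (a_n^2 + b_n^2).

128/3

Parseval: a_0^2/2 + Σ_{n≥1} (a_n^2+b_n^2) = 1/2 ∫_{-2}^{2} ψ(u)^2 du = 278/3.
Subtract a_0^2/2 = 50: Σ (a_n^2+b_n^2) = 128/3.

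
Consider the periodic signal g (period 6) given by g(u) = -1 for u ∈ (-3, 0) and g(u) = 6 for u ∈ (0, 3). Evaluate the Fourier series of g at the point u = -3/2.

g is continuous at u = -3/2 with value -1, so the series converges to -1 there.

-1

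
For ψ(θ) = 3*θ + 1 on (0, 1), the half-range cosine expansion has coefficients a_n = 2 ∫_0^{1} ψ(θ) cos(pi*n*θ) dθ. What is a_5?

a_5 = 2 ∫_0^{1} (3*θ + 1) cos(5*pi*θ) dθ.
Integrating by parts (boundary term plus one more integral), an antiderivative of (3*θ + 1) cos(5*pi*θ) is 3*θ*sin(5*pi*θ)/(5*pi) + sin(5*pi*θ)/(5*pi) + 3*cos(5*pi*θ)/(25*pi**2); evaluating from 0 to 1: ∫_{0}^{1} (3*θ + 1) cos(5*pi*θ) dθ = (-3/(25*pi**2)) - (3/(25*pi**2)) = -6/(25*pi**2).
Hence a_5 = 2·(-6/(25*pi**2)) = -12/(25*pi**2).

-12/(25*pi**2)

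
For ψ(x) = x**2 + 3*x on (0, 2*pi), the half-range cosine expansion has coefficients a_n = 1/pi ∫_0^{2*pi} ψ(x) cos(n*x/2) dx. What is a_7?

a_7 = 1/pi ∫_0^{2*pi} (x**2 + 3*x) cos(7*x/2) dx.
Integrating by parts twice (tabular method), an antiderivative of (x**2 + 3*x) cos(7*x/2) is 2*x**2*sin(7*x/2)/7 + 6*x*sin(7*x/2)/7 + 8*x*cos(7*x/2)/49 - 16*sin(7*x/2)/343 + 12*cos(7*x/2)/49; evaluating from 0 to 2*pi: ∫_{0}^{2*pi} (x**2 + 3*x) cos(7*x/2) dx = (-16*pi/49 - 12/49) - (12/49) = -16*pi/49 - 24/49.
Hence a_7 = (1/pi)·(-16*pi/49 - 24/49) = 8*(-2*pi - 3)/(49*pi).

8*(-2*pi - 3)/(49*pi)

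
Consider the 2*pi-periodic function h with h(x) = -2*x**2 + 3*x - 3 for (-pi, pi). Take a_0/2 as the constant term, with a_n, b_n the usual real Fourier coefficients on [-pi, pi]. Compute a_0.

a_0 = 1/pi ∫_{-pi}^{pi} h(x) dx = 1/pi · (-4*pi**3/3 - 6*pi) = -4*pi**2/3 - 6.

-4*pi**2/3 - 6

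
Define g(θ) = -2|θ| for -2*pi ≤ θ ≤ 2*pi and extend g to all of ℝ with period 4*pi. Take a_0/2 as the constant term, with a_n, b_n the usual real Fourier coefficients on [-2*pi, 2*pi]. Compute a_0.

a_0 = (1/(2*pi)) ∫_{-2*pi}^{2*pi} g(θ) dθ = (1/(2*pi)) · (-8*pi**2) = -4*pi.

-4*pi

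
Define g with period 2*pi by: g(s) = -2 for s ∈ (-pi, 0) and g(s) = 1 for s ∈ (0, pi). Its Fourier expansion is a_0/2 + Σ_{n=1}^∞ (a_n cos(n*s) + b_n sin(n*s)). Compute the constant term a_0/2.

-1/2

a_0 = 1/pi ∫_{-pi}^{pi} g(s) ds = 1/pi · (-pi) = -1.
So the constant term a_0/2 = -1/2.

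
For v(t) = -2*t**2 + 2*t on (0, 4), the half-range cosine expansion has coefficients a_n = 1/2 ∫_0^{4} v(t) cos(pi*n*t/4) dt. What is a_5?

a_5 = 1/2 ∫_0^{4} (-2*t**2 + 2*t) cos(5*pi*t/4) dt.
Integrating by parts twice (tabular method), an antiderivative of (-2*t**2 + 2*t) cos(5*pi*t/4) is -8*t**2*sin(5*pi*t/4)/(5*pi) + 8*t*sin(5*pi*t/4)/(5*pi) - 64*t*cos(5*pi*t/4)/(25*pi**2) + 256*sin(5*pi*t/4)/(125*pi**3) + 32*cos(5*pi*t/4)/(25*pi**2); evaluating from 0 to 4: ∫_{0}^{4} (-2*t**2 + 2*t) cos(5*pi*t/4) dt = (224/(25*pi**2)) - (32/(25*pi**2)) = 192/(25*pi**2).
Hence a_5 = (1/2)·(192/(25*pi**2)) = 96/(25*pi**2).

96/(25*pi**2)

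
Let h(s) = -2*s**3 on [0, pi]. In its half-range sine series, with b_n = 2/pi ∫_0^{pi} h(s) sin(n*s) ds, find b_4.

b_4 = 2/pi ∫_0^{pi} (-2*s**3) sin(4*s) ds.
Integrating by parts three times (tabular method), an antiderivative of (-2*s**3) sin(4*s) is s**3*cos(4*s)/2 - 3*s**2*sin(4*s)/8 - 3*s*cos(4*s)/16 + 3*sin(4*s)/64; evaluating from 0 to pi: ∫_{0}^{pi} (-2*s**3) sin(4*s) ds = (pi*(-3 + 8*pi**2)/16) - (0) = pi*(-3 + 8*pi**2)/16.
Hence b_4 = (2/pi)·(pi*(-3 + 8*pi**2)/16) = -3/8 + pi**2.

-3/8 + pi**2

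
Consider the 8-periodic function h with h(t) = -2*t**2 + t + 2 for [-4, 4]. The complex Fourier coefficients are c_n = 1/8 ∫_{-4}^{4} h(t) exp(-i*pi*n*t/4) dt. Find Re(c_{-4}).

-4/pi**2

Since h is real-valued, Re(c_{-4}) = 1/8 ∫_{-4}^{4} h(t) cos(-pi*t) dt = a_{4}/2.
Integrating by parts twice (tabular method), an antiderivative of (-2*t**2 + t + 2) cos(-pi*t) is -2*t**2*sin(pi*t)/pi + t*sin(pi*t)/pi - 4*t*cos(pi*t)/pi**2 + 4*sin(pi*t)/pi**3 + 2*sin(pi*t)/pi + cos(pi*t)/pi**2; evaluating from -4 to 4: ∫_{-4}^{4} (-2*t**2 + t + 2) cos(-pi*t) dt = (-15/pi**2) - (17/pi**2) = -32/pi**2.
Hence Re(c_{-4}) = (1/8)·(-32/pi**2) = -4/pi**2.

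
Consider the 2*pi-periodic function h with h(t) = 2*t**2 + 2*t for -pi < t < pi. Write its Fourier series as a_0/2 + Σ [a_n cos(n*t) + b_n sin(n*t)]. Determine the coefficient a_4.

a_4 = 1/pi ∫_{-pi}^{pi} h(t) cos(4*t) dt.
Integrating by parts twice (tabular method), an antiderivative of (2*t**2 + 2*t) cos(4*t) is t**2*sin(4*t)/2 + t*sin(4*t)/2 + t*cos(4*t)/4 - sin(4*t)/16 + cos(4*t)/8; evaluating from -pi to pi: ∫_{-pi}^{pi} (2*t**2 + 2*t) cos(4*t) dt = (1/8 + pi/4) - (1/8 - pi/4) = pi/2.
Hence a_4 = (1/pi)·(pi/2) = 1/2.

1/2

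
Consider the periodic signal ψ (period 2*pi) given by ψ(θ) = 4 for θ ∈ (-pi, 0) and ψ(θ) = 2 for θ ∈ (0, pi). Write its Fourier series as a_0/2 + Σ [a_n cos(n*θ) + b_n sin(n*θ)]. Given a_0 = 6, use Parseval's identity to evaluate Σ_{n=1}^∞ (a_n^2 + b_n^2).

Parseval: a_0^2/2 + Σ_{n≥1} (a_n^2+b_n^2) = 1/pi ∫_{-pi}^{pi} ψ(θ)^2 dθ = 20.
Subtract a_0^2/2 = 18: Σ (a_n^2+b_n^2) = 2.

2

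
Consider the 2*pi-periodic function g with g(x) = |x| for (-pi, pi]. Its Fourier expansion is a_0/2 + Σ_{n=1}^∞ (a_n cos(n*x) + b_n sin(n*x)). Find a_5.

-4/(25*pi)

a_5 = 1/pi ∫_{-pi}^{pi} g(x) cos(5*x) dx.
g is even and cos(5*x) is even, so the integrand is even and a_5 = 2/pi ∫_0^{pi} g(x) cos(5*x) dx.
Integrating by parts (boundary term plus one more integral), an antiderivative of (x) cos(5*x) is x*sin(5*x)/5 + cos(5*x)/25; evaluating from 0 to pi: ∫_{0}^{pi} (x) cos(5*x) dx = (-1/25) - (1/25) = -2/25.
Hence a_5 = (2/pi)·(-2/25) = -4/(25*pi).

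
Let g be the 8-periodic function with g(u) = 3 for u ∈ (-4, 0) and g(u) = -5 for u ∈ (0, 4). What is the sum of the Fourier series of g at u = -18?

3

u = -18 differs from u = -2 by -2 full period(s), and the series is 8-periodic.
g is continuous at u = -2 with value 3, so the series converges to 3 there.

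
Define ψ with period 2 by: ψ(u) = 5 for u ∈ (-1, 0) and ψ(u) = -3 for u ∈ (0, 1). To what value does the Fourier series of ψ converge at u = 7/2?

5

u = 7/2 differs from u = -1/2 by 2 full period(s), and the series is 2-periodic.
ψ is continuous at u = -1/2 with value 5, so the series converges to 5 there.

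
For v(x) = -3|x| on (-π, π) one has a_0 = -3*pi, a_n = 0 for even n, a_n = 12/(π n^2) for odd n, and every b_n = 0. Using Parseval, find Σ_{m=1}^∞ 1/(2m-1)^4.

pi**4/96

Parseval: a_0^2/2 + Σ a_n^2 = (1/π) ∫_{-π}^{π} v(x)^2 dx = 6*pi**2.
Subtract a_0^2/2 = 9*pi**2/2: Σ a_n^2 = 3*pi**2/2.
Only odd n contribute, with a_n^2 = 144/(π^2 n^4), so Σ_{m≥1} 1/(2m-1)^4 = π^2·(3*pi**2/2)/144 = pi**4/96.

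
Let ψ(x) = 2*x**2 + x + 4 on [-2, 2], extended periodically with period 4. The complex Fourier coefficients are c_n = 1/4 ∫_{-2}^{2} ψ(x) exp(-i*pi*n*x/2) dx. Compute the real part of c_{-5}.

Since ψ is real-valued, Re(c_{-5}) = 1/4 ∫_{-2}^{2} ψ(x) cos(-5*pi*x/2) dx = a_{5}/2.
Integrating by parts twice (tabular method), an antiderivative of (2*x**2 + x + 4) cos(-5*pi*x/2) is 4*x**2*sin(5*pi*x/2)/(5*pi) + 2*x*sin(5*pi*x/2)/(5*pi) + 16*x*cos(5*pi*x/2)/(25*pi**2) - 32*sin(5*pi*x/2)/(125*pi**3) + 8*sin(5*pi*x/2)/(5*pi) + 4*cos(5*pi*x/2)/(25*pi**2); evaluating from -2 to 2: ∫_{-2}^{2} (2*x**2 + x + 4) cos(-5*pi*x/2) dx = (-36/(25*pi**2)) - (28/(25*pi**2)) = -64/(25*pi**2).
Hence Re(c_{-5}) = (1/4)·(-64/(25*pi**2)) = -16/(25*pi**2).

-16/(25*pi**2)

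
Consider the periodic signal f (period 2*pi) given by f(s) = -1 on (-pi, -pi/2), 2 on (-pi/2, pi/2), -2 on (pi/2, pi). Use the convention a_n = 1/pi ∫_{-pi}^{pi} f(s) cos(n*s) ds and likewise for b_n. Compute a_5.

a_5 = 1/pi ∫_{-pi}^{pi} f(s) cos(5*s) ds.
Split the integral at the breakpoints.
Directly, an antiderivative of (-1) cos(5*s) is -sin(5*s)/5; evaluating from -pi to -pi/2: ∫_{-pi}^{-pi/2} (-1) cos(5*s) ds = (1/5) - (0) = 1/5.
Directly, an antiderivative of (2) cos(5*s) is 2*sin(5*s)/5; evaluating from -pi/2 to pi/2: ∫_{-pi/2}^{pi/2} (2) cos(5*s) ds = (2/5) - (-2/5) = 4/5.
Directly, an antiderivative of (-2) cos(5*s) is -2*sin(5*s)/5; evaluating from pi/2 to pi: ∫_{pi/2}^{pi} (-2) cos(5*s) ds = (0) - (-2/5) = 2/5.
Summing the pieces and multiplying by (1/pi) gives a_5 = 7/(5*pi).

7/(5*pi)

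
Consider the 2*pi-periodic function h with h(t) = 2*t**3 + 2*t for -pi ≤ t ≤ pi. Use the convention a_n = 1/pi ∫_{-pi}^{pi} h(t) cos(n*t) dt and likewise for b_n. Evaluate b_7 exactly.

172/343 + 4*pi**2/7

b_7 = 1/pi ∫_{-pi}^{pi} h(t) sin(7*t) dt.
h is odd and sin(7*t) is odd, so the integrand is even and b_7 = 2/pi ∫_0^{pi} h(t) sin(7*t) dt.
Integrating by parts three times (tabular method), an antiderivative of (2*t**3 + 2*t) sin(7*t) is -2*t**3*cos(7*t)/7 + 6*t**2*sin(7*t)/49 - 86*t*cos(7*t)/343 + 86*sin(7*t)/2401; evaluating from 0 to pi: ∫_{0}^{pi} (2*t**3 + 2*t) sin(7*t) dt = (2*pi*(43 + 49*pi**2)/343) - (0) = 2*pi*(43 + 49*pi**2)/343.
Hence b_7 = (2/pi)·(2*pi*(43 + 49*pi**2)/343) = 172/343 + 4*pi**2/7.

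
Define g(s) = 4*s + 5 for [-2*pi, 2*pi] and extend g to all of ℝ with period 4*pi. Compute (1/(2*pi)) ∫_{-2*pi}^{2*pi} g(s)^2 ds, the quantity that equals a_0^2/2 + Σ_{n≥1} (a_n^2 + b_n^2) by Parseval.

50 + 128*pi**2/3

(1/(2*pi)) ∫_{-2*pi}^{2*pi} g(s)^2 ds = (1/(2*pi)) · (100*pi + 256*pi**3/3) = 50 + 128*pi**2/3.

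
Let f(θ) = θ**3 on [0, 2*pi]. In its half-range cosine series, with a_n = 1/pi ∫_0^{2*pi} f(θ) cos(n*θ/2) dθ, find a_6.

4*pi/3

a_6 = 1/pi ∫_0^{2*pi} (θ**3) cos(3*θ) dθ.
Integrating by parts three times (tabular method), an antiderivative of (θ**3) cos(3*θ) is θ**3*sin(3*θ)/3 + θ**2*cos(3*θ)/3 - 2*θ*sin(3*θ)/9 - 2*cos(3*θ)/27; evaluating from 0 to 2*pi: ∫_{0}^{2*pi} (θ**3) cos(3*θ) dθ = (-2/27 + 4*pi**2/3) - (-2/27) = 4*pi**2/3.
Hence a_6 = (1/pi)·(4*pi**2/3) = 4*pi/3.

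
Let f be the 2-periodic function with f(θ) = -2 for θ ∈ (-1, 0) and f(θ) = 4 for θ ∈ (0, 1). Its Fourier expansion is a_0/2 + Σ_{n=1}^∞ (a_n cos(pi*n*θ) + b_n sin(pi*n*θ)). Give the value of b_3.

b_3 = ∫_{-1}^{1} f(θ) sin(3*pi*θ) dθ.
Split the integral at the breakpoints.
Directly, an antiderivative of (-2) sin(3*pi*θ) is 2*cos(3*pi*θ)/(3*pi); evaluating from -1 to 0: ∫_{-1}^{0} (-2) sin(3*pi*θ) dθ = (2/(3*pi)) - (-2/(3*pi)) = 4/(3*pi).
Directly, an antiderivative of (4) sin(3*pi*θ) is -4*cos(3*pi*θ)/(3*pi); evaluating from 0 to 1: ∫_{0}^{1} (4) sin(3*pi*θ) dθ = (4/(3*pi)) - (-4/(3*pi)) = 8/(3*pi).
Summing the pieces gives b_3 = 4/pi.

4/pi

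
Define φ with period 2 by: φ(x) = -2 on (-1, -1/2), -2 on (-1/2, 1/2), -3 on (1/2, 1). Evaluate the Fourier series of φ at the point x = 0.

φ is continuous at x = 0 with value -2, so the series converges to -2 there.

-2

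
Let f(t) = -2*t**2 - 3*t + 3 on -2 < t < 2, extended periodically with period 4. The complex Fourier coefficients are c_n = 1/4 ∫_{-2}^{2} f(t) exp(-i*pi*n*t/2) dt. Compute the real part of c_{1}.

Since f is real-valued, Re(c_{1}) = 1/4 ∫_{-2}^{2} f(t) cos(pi*t/2) dt = a_{1}/2.
Integrating by parts twice (tabular method), an antiderivative of (-2*t**2 - 3*t + 3) cos(pi*t/2) is -4*t**2*sin(pi*t/2)/pi - 6*t*sin(pi*t/2)/pi - 16*t*cos(pi*t/2)/pi**2 + 32*sin(pi*t/2)/pi**3 + 6*sin(pi*t/2)/pi - 12*cos(pi*t/2)/pi**2; evaluating from -2 to 2: ∫_{-2}^{2} (-2*t**2 - 3*t + 3) cos(pi*t/2) dt = (44/pi**2) - (-20/pi**2) = 64/pi**2.
Hence Re(c_{1}) = (1/4)·(64/pi**2) = 16/pi**2.

16/pi**2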